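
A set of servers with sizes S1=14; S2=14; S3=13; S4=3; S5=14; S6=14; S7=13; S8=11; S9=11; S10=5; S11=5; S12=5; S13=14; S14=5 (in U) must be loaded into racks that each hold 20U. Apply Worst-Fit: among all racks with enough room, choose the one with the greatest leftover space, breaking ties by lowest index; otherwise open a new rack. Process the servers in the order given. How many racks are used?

9

S1 (14U) → rack 1 (remaining 6U)
S2 (14U) → rack 2 (remaining 6U)
S3 (13U) → rack 3 (remaining 7U)
S4 (3U) → rack 3 (remaining 4U)
S5 (14U) → rack 4 (remaining 6U)
S6 (14U) → rack 5 (remaining 6U)
S7 (13U) → rack 6 (remaining 7U)
S8 (11U) → rack 7 (remaining 9U)
S9 (11U) → rack 8 (remaining 9U)
S10 (5U) → rack 7 (remaining 4U)
S11 (5U) → rack 8 (remaining 4U)
S12 (5U) → rack 6 (remaining 2U)
S13 (14U) → rack 9 (remaining 6U)
S14 (5U) → rack 1 (remaining 1U)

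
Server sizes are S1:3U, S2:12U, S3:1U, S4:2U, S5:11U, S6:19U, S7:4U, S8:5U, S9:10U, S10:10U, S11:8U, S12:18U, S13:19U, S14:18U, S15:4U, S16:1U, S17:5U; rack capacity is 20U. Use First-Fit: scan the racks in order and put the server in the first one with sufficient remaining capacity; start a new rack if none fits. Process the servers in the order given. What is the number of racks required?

8

Put S1 (3U) in rack 1; 17U remain.
Put S2 (12U) in rack 1; 5U remain.
Put S3 (1U) in rack 1; 4U remain.
Put S4 (2U) in rack 1; 2U remain.
Put S5 (11U) in rack 2; 9U remain.
Put S6 (19U) in rack 3; 1U remain.
Put S7 (4U) in rack 2; 5U remain.
Put S8 (5U) in rack 2; 0U remain.
Put S9 (10U) in rack 4; 10U remain.
Put S10 (10U) in rack 4; 0U remain.
Put S11 (8U) in rack 5; 12U remain.
Put S12 (18U) in rack 6; 2U remain.
Put S13 (19U) in rack 7; 1U remain.
Put S14 (18U) in rack 8; 2U remain.
Put S15 (4U) in rack 5; 8U remain.
Put S16 (1U) in rack 1; 1U remain.
Put S17 (5U) in rack 5; 3U remain.
Final racks: [3,12,1,2,1] [11,4,5] [19] [10,10] [8,4,5] [18] [19] [18].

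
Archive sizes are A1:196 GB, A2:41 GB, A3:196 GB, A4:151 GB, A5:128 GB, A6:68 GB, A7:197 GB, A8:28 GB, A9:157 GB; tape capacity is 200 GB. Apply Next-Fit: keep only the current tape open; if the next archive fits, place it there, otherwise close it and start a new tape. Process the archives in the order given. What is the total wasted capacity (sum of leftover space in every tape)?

238

Put A1 (196 GB) in tape 1; 4 GB remain.
Put A2 (41 GB) in tape 2; 159 GB remain.
Put A3 (196 GB) in tape 3; 4 GB remain.
Put A4 (151 GB) in tape 4; 49 GB remain.
Put A5 (128 GB) in tape 5; 72 GB remain.
Put A6 (68 GB) in tape 5; 4 GB remain.
Put A7 (197 GB) in tape 6; 3 GB remain.
Put A8 (28 GB) in tape 7; 172 GB remain.
Put A9 (157 GB) in tape 7; 15 GB remain.
7 tapes × 200 GB = 1400 GB; used 1162 GB; unused 238 GB.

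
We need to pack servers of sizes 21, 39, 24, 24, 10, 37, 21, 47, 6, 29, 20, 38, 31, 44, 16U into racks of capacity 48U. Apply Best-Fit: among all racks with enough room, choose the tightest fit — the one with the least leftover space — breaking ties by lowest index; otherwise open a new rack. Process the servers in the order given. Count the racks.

21U → rack 1 (remaining 27U)
39U → rack 2 (remaining 9U)
24U → rack 1 (remaining 3U)
24U → rack 3 (remaining 24U)
10U → rack 3 (remaining 14U)
37U → rack 4 (remaining 11U)
21U → rack 5 (remaining 27U)
47U → rack 6 (remaining 1U)
6U → rack 2 (remaining 3U)
29U → rack 7 (remaining 19U)
20U → rack 5 (remaining 7U)
38U → rack 8 (remaining 10U)
31U → rack 9 (remaining 17U)
44U → rack 10 (remaining 4U)
16U → rack 9 (remaining 1U)
Final racks: [21,24] [39,6] [24,10] [37] [21,20] [47] [29] [38] [31,16] [44].

10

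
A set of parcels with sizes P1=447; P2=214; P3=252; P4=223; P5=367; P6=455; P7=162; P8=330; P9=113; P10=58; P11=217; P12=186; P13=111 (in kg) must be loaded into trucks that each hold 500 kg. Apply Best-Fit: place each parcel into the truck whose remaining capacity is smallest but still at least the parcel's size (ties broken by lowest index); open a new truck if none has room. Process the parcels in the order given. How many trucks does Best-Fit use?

7

Put P1 (447 kg) in truck 1; 53 kg remain.
Put P2 (214 kg) in truck 2; 286 kg remain.
Put P3 (252 kg) in truck 2; 34 kg remain.
Put P4 (223 kg) in truck 3; 277 kg remain.
Put P5 (367 kg) in truck 4; 133 kg remain.
Put P6 (455 kg) in truck 5; 45 kg remain.
Put P7 (162 kg) in truck 3; 115 kg remain.
Put P8 (330 kg) in truck 6; 170 kg remain.
Put P9 (113 kg) in truck 3; 2 kg remain.
Put P10 (58 kg) in truck 4; 75 kg remain.
Put P11 (217 kg) in truck 7; 283 kg remain.
Put P12 (186 kg) in truck 7; 97 kg remain.
Put P13 (111 kg) in truck 6; 59 kg remain.
Final trucks: [447] [214,252] [223,162,113] [367,58] [455] [330,111] [217,186].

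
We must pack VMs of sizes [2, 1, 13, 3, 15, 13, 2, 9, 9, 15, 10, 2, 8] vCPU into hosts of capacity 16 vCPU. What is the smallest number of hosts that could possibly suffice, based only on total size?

Total size = 2 + 1 + 13 + 3 + 15 + 13 + 2 + 9 + 9 + 15 + 10 + 2 + 8 = 102 vCPU.
⌈102 / 16⌉ = 7.

7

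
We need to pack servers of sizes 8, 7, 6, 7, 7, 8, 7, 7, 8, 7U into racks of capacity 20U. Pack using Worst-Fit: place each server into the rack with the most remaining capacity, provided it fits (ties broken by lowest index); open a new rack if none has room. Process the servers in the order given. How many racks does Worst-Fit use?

rack 1: place 8U, 12U left
rack 1: place 7U, 5U left
rack 2: place 6U, 14U left
rack 2: place 7U, 7U left
rack 2: place 7U, 0U left
rack 3: place 8U, 12U left
rack 3: place 7U, 5U left
rack 4: place 7U, 13U left
rack 4: place 8U, 5U left
rack 5: place 7U, 13U left

5 racks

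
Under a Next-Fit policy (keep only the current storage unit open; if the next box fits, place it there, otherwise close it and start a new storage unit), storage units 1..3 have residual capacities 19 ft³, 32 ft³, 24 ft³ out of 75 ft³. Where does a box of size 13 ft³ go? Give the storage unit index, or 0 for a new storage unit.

Next-Fit only looks at storage unit 3, which has 24 ft³ free.
13 ft³ fits there.

3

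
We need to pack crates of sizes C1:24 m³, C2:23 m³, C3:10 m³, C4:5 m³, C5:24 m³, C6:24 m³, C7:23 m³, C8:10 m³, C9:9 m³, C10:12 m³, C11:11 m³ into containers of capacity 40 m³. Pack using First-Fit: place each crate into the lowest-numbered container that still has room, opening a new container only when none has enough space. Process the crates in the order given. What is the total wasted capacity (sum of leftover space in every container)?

Put C1 (24 m³) in container 1; 16 m³ remain.
Put C2 (23 m³) in container 2; 17 m³ remain.
Put C3 (10 m³) in container 1; 6 m³ remain.
Put C4 (5 m³) in container 1; 1 m³ remain.
Put C5 (24 m³) in container 3; 16 m³ remain.
Put C6 (24 m³) in container 4; 16 m³ remain.
Put C7 (23 m³) in container 5; 17 m³ remain.
Put C8 (10 m³) in container 2; 7 m³ remain.
Put C9 (9 m³) in container 3; 7 m³ remain.
Put C10 (12 m³) in container 4; 4 m³ remain.
Put C11 (11 m³) in container 5; 6 m³ remain.
5 containers × 40 m³ = 200 m³; used 175 m³; unused 25 m³.

25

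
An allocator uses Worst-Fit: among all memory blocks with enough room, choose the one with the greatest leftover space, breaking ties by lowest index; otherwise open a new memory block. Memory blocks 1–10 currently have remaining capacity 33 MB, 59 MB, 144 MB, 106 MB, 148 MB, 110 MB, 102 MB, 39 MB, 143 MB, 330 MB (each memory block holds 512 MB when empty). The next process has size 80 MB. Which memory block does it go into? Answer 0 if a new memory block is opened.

Memory blocks with room: memory block 3 (144 MB), memory block 4 (106 MB), memory block 5 (148 MB), memory block 6 (110 MB), memory block 7 (102 MB), memory block 9 (143 MB), memory block 10 (330 MB).
Most room is memory block 10 with 330 MB free.

10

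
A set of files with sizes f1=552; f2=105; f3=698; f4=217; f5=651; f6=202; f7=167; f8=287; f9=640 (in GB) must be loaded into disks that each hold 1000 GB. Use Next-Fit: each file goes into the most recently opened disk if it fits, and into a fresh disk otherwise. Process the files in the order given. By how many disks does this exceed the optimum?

Next-Fit: [552,105] [698,217] [651,202] [167,287] [640] → 5 disks.
Total size 3519 GB; any packing needs at least ⌈3519/1000⌉ = 4 disks.
An optimal packing achieves that bound: [698,287] [651,217,105] [640,202] [552,167] → 4 disks.
Excess: 5 − 4 = 1.

1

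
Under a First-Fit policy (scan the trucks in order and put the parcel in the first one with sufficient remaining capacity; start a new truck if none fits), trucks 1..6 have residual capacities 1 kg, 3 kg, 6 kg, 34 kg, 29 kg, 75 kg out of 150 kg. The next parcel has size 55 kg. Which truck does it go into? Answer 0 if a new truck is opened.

Trucks with room: truck 6 (75 kg).
The first with room is truck 6.

6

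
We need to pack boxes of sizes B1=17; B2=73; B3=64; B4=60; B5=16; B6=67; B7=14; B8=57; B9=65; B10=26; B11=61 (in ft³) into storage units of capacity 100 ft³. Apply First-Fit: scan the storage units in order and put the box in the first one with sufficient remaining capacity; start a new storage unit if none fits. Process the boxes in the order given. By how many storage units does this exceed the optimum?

0

First-Fit: [17,73] [64,16,14] [60,26] [67] [57] [65] [61] → 7 storage units.
7 boxes exceed 50 ft³ (half the capacity), and no two of those can share a storage unit, so at least 7 storage units are needed.
So 7 is already optimal.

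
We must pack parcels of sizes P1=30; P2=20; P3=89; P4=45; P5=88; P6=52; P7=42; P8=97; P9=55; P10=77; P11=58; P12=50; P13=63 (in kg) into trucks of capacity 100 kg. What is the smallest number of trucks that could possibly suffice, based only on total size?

Total size = 30 + 20 + 89 + 45 + 88 + 52 + 42 + 97 + 55 + 77 + 58 + 50 + 63 = 766 kg.
⌈766 / 100⌉ = 8.

8 trucks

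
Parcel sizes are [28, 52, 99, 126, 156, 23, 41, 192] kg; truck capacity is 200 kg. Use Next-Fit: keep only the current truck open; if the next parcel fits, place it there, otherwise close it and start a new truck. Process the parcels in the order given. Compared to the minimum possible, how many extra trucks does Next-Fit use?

1

Next-Fit: [28,52,99] [126] [156,23] [41] [192] → 5 trucks.
Total size 717 kg; any packing needs at least ⌈717/200⌉ = 4 trucks.
An optimal packing achieves that bound: [192] [156,41] [126,52] [99,28,23] → 4 trucks.
Excess: 5 − 4 = 1.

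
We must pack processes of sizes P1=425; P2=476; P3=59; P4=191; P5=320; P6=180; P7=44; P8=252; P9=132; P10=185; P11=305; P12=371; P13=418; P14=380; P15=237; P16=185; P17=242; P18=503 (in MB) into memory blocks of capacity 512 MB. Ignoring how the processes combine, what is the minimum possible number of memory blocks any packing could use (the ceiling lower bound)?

Total size = 425 + 476 + 59 + 191 + 320 + 180 + 44 + 252 + 132 + 185 + 305 + 371 + 418 + 380 + 237 + 185 + 242 + 503 = 4905 MB.
⌈4905 / 512⌉ = 10.

10 memory blocks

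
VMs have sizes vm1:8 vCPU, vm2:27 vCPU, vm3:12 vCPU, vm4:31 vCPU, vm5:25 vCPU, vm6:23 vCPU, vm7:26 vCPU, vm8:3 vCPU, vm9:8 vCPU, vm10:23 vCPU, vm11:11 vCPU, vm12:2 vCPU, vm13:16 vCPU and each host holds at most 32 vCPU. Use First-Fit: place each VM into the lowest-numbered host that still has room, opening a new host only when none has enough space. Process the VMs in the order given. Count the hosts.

8

vm1 (8 vCPU) → host 1 (remaining 24 vCPU)
vm2 (27 vCPU) → host 2 (remaining 5 vCPU)
vm3 (12 vCPU) → host 1 (remaining 12 vCPU)
vm4 (31 vCPU) → host 3 (remaining 1 vCPU)
vm5 (25 vCPU) → host 4 (remaining 7 vCPU)
vm6 (23 vCPU) → host 5 (remaining 9 vCPU)
vm7 (26 vCPU) → host 6 (remaining 6 vCPU)
vm8 (3 vCPU) → host 1 (remaining 9 vCPU)
vm9 (8 vCPU) → host 1 (remaining 1 vCPU)
vm10 (23 vCPU) → host 7 (remaining 9 vCPU)
vm11 (11 vCPU) → host 8 (remaining 21 vCPU)
vm12 (2 vCPU) → host 2 (remaining 3 vCPU)
vm13 (16 vCPU) → host 8 (remaining 5 vCPU)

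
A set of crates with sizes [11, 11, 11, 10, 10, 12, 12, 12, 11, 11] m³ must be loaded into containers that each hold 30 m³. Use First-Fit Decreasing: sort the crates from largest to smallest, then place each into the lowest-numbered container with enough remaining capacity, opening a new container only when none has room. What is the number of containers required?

Sorted descending: 12, 12, 12, 11, 11, 11, 11, 11, 10, 10.
Put 12 m³ in container 1; 18 m³ remain.
Put 12 m³ in container 1; 6 m³ remain.
Put 12 m³ in container 2; 18 m³ remain.
Put 11 m³ in container 2; 7 m³ remain.
Put 11 m³ in container 3; 19 m³ remain.
Put 11 m³ in container 3; 8 m³ remain.
Put 11 m³ in container 4; 19 m³ remain.
Put 11 m³ in container 4; 8 m³ remain.
Put 10 m³ in container 5; 20 m³ remain.
Put 10 m³ in container 5; 10 m³ remain.

5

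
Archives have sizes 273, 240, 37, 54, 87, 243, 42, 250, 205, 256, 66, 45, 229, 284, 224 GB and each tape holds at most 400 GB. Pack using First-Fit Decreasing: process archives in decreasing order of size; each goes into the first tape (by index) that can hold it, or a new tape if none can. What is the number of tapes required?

9 tapes

Sorted descending: 284, 273, 256, 250, 243, 240, 229, 224, 205, 87, 66, 54, 45, 42, 37.
284 GB → tape 1 (remaining 116 GB)
273 GB → tape 2 (remaining 127 GB)
256 GB → tape 3 (remaining 144 GB)
250 GB → tape 4 (remaining 150 GB)
243 GB → tape 5 (remaining 157 GB)
240 GB → tape 6 (remaining 160 GB)
229 GB → tape 7 (remaining 171 GB)
224 GB → tape 8 (remaining 176 GB)
205 GB → tape 9 (remaining 195 GB)
87 GB → tape 1 (remaining 29 GB)
66 GB → tape 2 (remaining 61 GB)
54 GB → tape 2 (remaining 7 GB)
45 GB → tape 3 (remaining 99 GB)
42 GB → tape 3 (remaining 57 GB)
37 GB → tape 3 (remaining 20 GB)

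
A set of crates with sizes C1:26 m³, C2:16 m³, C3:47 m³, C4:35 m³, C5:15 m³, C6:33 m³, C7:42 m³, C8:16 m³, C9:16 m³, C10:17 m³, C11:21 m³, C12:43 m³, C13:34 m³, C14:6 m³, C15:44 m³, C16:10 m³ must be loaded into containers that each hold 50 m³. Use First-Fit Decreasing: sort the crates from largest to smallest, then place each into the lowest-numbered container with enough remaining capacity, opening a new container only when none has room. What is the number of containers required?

9

Sorted descending: 47, 44, 43, 42, 35, 34, 33, 26, 21, 17, 16, 16, 16, 15, 10, 6.
47 m³ → container 1 (remaining 3 m³)
44 m³ → container 2 (remaining 6 m³)
43 m³ → container 3 (remaining 7 m³)
42 m³ → container 4 (remaining 8 m³)
35 m³ → container 5 (remaining 15 m³)
34 m³ → container 6 (remaining 16 m³)
33 m³ → container 7 (remaining 17 m³)
26 m³ → container 8 (remaining 24 m³)
21 m³ → container 8 (remaining 3 m³)
17 m³ → container 7 (remaining 0 m³)
16 m³ → container 6 (remaining 0 m³)
16 m³ → container 9 (remaining 34 m³)
16 m³ → container 9 (remaining 18 m³)
15 m³ → container 5 (remaining 0 m³)
10 m³ → container 9 (remaining 8 m³)
6 m³ → container 2 (remaining 0 m³)
Final containers: [47] [44,6] [43] [42] [35,15] [34,16] [33,17] [26,21] [16,16,10].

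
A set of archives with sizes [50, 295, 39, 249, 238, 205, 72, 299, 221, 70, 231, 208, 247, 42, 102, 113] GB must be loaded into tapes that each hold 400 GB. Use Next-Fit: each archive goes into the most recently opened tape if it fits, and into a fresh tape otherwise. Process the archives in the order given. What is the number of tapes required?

tape 1: place 50 GB, 350 GB left
tape 1: place 295 GB, 55 GB left
tape 1: place 39 GB, 16 GB left
tape 2: place 249 GB, 151 GB left
tape 3: place 238 GB, 162 GB left
tape 4: place 205 GB, 195 GB left
tape 4: place 72 GB, 123 GB left
tape 5: place 299 GB, 101 GB left
tape 6: place 221 GB, 179 GB left
tape 6: place 70 GB, 109 GB left
tape 7: place 231 GB, 169 GB left
tape 8: place 208 GB, 192 GB left
tape 9: place 247 GB, 153 GB left
tape 9: place 42 GB, 111 GB left
tape 9: place 102 GB, 9 GB left
tape 10: place 113 GB, 287 GB left

10 tapes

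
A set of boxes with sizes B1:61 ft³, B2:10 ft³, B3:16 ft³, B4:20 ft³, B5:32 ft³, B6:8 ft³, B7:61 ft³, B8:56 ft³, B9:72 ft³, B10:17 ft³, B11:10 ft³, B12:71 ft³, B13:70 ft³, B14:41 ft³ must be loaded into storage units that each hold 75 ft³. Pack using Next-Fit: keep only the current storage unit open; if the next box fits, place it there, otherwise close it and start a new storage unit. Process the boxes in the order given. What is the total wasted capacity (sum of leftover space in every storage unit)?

Put B1 (61 ft³) in storage unit 1; 14 ft³ remain.
Put B2 (10 ft³) in storage unit 1; 4 ft³ remain.
Put B3 (16 ft³) in storage unit 2; 59 ft³ remain.
Put B4 (20 ft³) in storage unit 2; 39 ft³ remain.
Put B5 (32 ft³) in storage unit 2; 7 ft³ remain.
Put B6 (8 ft³) in storage unit 3; 67 ft³ remain.
Put B7 (61 ft³) in storage unit 3; 6 ft³ remain.
Put B8 (56 ft³) in storage unit 4; 19 ft³ remain.
Put B9 (72 ft³) in storage unit 5; 3 ft³ remain.
Put B10 (17 ft³) in storage unit 6; 58 ft³ remain.
Put B11 (10 ft³) in storage unit 6; 48 ft³ remain.
Put B12 (71 ft³) in storage unit 7; 4 ft³ remain.
Put B13 (70 ft³) in storage unit 8; 5 ft³ remain.
Put B14 (41 ft³) in storage unit 9; 34 ft³ remain.
9 storage units × 75 ft³ = 675 ft³; used 545 ft³; unused 130 ft³.

130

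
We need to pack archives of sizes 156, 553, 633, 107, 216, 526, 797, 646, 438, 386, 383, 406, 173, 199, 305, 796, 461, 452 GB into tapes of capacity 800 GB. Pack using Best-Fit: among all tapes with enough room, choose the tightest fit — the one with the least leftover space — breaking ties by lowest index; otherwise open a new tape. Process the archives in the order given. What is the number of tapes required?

11

tape 1: place 156 GB, 644 GB left
tape 1: place 553 GB, 91 GB left
tape 2: place 633 GB, 167 GB left
tape 2: place 107 GB, 60 GB left
tape 3: place 216 GB, 584 GB left
tape 3: place 526 GB, 58 GB left
tape 4: place 797 GB, 3 GB left
tape 5: place 646 GB, 154 GB left
tape 6: place 438 GB, 362 GB left
tape 7: place 386 GB, 414 GB left
tape 7: place 383 GB, 31 GB left
tape 8: place 406 GB, 394 GB left
tape 6: place 173 GB, 189 GB left
tape 8: place 199 GB, 195 GB left
tape 9: place 305 GB, 495 GB left
tape 10: place 796 GB, 4 GB left
tape 9: place 461 GB, 34 GB left
tape 11: place 452 GB, 348 GB left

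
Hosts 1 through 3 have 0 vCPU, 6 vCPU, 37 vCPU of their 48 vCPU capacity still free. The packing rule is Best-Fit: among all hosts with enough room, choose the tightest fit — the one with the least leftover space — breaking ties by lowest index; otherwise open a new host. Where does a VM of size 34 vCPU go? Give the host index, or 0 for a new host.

3

Hosts with room: host 3 (37 vCPU).
Tightest fit is host 3 with 37 vCPU free.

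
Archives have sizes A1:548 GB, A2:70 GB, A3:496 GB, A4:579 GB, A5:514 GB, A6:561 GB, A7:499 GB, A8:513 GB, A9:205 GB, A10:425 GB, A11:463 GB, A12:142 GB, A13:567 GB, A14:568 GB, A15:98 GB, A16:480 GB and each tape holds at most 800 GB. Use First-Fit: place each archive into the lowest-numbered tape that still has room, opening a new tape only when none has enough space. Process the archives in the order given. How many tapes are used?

12

A1 (548 GB) → tape 1 (remaining 252 GB)
A2 (70 GB) → tape 1 (remaining 182 GB)
A3 (496 GB) → tape 2 (remaining 304 GB)
A4 (579 GB) → tape 3 (remaining 221 GB)
A5 (514 GB) → tape 4 (remaining 286 GB)
A6 (561 GB) → tape 5 (remaining 239 GB)
A7 (499 GB) → tape 6 (remaining 301 GB)
A8 (513 GB) → tape 7 (remaining 287 GB)
A9 (205 GB) → tape 2 (remaining 99 GB)
A10 (425 GB) → tape 8 (remaining 375 GB)
A11 (463 GB) → tape 9 (remaining 337 GB)
A12 (142 GB) → tape 1 (remaining 40 GB)
A13 (567 GB) → tape 10 (remaining 233 GB)
A14 (568 GB) → tape 11 (remaining 232 GB)
A15 (98 GB) → tape 2 (remaining 1 GB)
A16 (480 GB) → tape 12 (remaining 320 GB)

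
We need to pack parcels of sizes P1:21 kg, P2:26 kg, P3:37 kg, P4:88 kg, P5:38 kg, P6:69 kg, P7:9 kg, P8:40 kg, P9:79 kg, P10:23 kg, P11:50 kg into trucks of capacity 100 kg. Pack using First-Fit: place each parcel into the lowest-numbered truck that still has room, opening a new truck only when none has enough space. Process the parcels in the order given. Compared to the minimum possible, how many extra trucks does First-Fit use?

First-Fit: [21,26,37,9] [88] [38,40] [69,23] [79] [50] → 6 trucks.
Total size 480 kg; any packing needs at least ⌈480/100⌉ = 5 trucks.
An optimal packing achieves that bound: [88,9] [79,21] [69,26] [50,40] [38,37,23] → 5 trucks.
Excess: 6 − 5 = 1.

1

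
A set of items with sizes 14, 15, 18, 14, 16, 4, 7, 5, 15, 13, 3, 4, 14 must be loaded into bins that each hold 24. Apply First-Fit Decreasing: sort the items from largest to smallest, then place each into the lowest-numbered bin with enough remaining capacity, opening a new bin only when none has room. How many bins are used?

8

Sorted descending: 18, 16, 15, 15, 14, 14, 14, 13, 7, 5, 4, 4, 3.
Put 18 in bin 1; 6 remain.
Put 16 in bin 2; 8 remain.
Put 15 in bin 3; 9 remain.
Put 15 in bin 4; 9 remain.
Put 14 in bin 5; 10 remain.
Put 14 in bin 6; 10 remain.
Put 14 in bin 7; 10 remain.
Put 13 in bin 8; 11 remain.
Put 7 in bin 2; 1 remain.
Put 5 in bin 1; 1 remain.
Put 4 in bin 3; 5 remain.
Put 4 in bin 3; 1 remain.
Put 3 in bin 4; 6 remain.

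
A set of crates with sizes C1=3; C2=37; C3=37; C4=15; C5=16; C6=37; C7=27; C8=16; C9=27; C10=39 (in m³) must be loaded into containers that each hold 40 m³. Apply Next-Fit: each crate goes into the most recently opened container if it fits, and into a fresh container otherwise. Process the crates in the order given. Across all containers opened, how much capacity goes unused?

C1 (3 m³) → container 1 (remaining 37 m³)
C2 (37 m³) → container 1 (remaining 0 m³)
C3 (37 m³) → container 2 (remaining 3 m³)
C4 (15 m³) → container 3 (remaining 25 m³)
C5 (16 m³) → container 3 (remaining 9 m³)
C6 (37 m³) → container 4 (remaining 3 m³)
C7 (27 m³) → container 5 (remaining 13 m³)
C8 (16 m³) → container 6 (remaining 24 m³)
C9 (27 m³) → container 7 (remaining 13 m³)
C10 (39 m³) → container 8 (remaining 1 m³)
8 containers × 40 m³ = 320 m³; used 254 m³; unused 66 m³.

66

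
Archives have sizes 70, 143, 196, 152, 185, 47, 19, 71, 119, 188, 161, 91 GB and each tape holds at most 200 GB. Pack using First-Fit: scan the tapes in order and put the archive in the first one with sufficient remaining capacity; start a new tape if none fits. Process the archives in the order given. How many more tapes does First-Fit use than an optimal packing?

1

First-Fit: [70,47,19] [143] [196] [152] [185] [71,119] [188] [161] [91] → 9 tapes.
Total size 1442 GB; any packing needs at least ⌈1442/200⌉ = 8 tapes.
An optimal packing achieves that bound: [196] [188] [185] [161,19] [152,47] [143] [119,71] [91,70] → 8 tapes.
Excess: 9 − 8 = 1.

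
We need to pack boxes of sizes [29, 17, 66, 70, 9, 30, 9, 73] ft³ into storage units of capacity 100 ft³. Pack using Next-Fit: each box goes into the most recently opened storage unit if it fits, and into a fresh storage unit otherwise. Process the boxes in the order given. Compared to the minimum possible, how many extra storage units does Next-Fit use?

Next-Fit: [29,17] [66] [70,9] [30,9] [73] → 5 storage units.
Total size 303 ft³; any packing needs at least ⌈303/100⌉ = 4 storage units.
An optimal packing achieves that bound: [73,17,9] [70,30] [66,29] [9] → 4 storage units.
Excess: 5 − 4 = 1.

1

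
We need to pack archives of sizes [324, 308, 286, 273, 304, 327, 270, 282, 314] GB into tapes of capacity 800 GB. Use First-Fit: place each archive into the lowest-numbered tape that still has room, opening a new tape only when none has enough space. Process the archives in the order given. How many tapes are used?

tape 1: place 324 GB, 476 GB left
tape 1: place 308 GB, 168 GB left
tape 2: place 286 GB, 514 GB left
tape 2: place 273 GB, 241 GB left
tape 3: place 304 GB, 496 GB left
tape 3: place 327 GB, 169 GB left
tape 4: place 270 GB, 530 GB left
tape 4: place 282 GB, 248 GB left
tape 5: place 314 GB, 486 GB left

5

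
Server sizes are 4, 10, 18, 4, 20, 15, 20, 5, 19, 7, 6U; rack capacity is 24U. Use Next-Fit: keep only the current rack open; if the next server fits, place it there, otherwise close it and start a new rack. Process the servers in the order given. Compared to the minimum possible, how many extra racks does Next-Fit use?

Next-Fit: [4,10] [18,4] [20] [15] [20] [5,19] [7,6] → 7 racks.
Total size 128U; any packing needs at least ⌈128/24⌉ = 6 racks.
An optimal packing achieves that bound: [20,4] [20,4] [19,5] [18,6] [15,7] [10] → 6 racks.
Excess: 7 − 6 = 1.

1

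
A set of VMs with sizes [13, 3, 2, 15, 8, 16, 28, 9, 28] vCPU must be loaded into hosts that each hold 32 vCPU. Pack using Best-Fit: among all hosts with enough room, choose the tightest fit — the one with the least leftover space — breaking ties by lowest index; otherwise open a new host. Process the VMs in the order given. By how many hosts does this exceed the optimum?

1

Best-Fit: [13,3,2,8] [15,16] [28] [9] [28] → 5 hosts.
Total size 122 vCPU; any packing needs at least ⌈122/32⌉ = 4 hosts.
An optimal packing achieves that bound: [28,3] [28,2] [16,15] [13,9,8] → 4 hosts.
Excess: 5 − 4 = 1.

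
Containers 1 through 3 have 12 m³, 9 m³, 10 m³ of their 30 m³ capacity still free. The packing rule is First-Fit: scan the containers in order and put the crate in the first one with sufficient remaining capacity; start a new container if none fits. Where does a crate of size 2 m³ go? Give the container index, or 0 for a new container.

1

Containers with room: container 1 (12 m³), container 2 (9 m³), container 3 (10 m³).
The first with room is container 1.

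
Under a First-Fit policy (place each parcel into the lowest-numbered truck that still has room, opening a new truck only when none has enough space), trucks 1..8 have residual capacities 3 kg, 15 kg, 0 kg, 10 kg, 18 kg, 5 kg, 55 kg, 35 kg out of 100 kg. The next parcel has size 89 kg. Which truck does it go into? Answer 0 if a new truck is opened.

0

No truck has ≥ 89 kg free, so a new truck is opened.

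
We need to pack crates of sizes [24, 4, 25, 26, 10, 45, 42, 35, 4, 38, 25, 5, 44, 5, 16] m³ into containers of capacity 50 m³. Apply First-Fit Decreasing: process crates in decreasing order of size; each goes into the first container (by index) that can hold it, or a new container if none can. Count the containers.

8

Sorted descending: 45, 44, 42, 38, 35, 26, 25, 25, 24, 16, 10, 5, 5, 4, 4.
45 m³ → container 1 (remaining 5 m³)
44 m³ → container 2 (remaining 6 m³)
42 m³ → container 3 (remaining 8 m³)
38 m³ → container 4 (remaining 12 m³)
35 m³ → container 5 (remaining 15 m³)
26 m³ → container 6 (remaining 24 m³)
25 m³ → container 7 (remaining 25 m³)
25 m³ → container 7 (remaining 0 m³)
24 m³ → container 6 (remaining 0 m³)
16 m³ → container 8 (remaining 34 m³)
10 m³ → container 4 (remaining 2 m³)
5 m³ → container 1 (remaining 0 m³)
5 m³ → container 2 (remaining 1 m³)
4 m³ → container 3 (remaining 4 m³)
4 m³ → container 3 (remaining 0 m³)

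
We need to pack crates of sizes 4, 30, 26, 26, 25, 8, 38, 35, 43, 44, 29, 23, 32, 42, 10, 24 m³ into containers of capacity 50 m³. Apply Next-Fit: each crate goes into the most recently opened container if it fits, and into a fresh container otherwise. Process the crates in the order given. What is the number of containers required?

container 1: place 4 m³, 46 m³ left
container 1: place 30 m³, 16 m³ left
container 2: place 26 m³, 24 m³ left
container 3: place 26 m³, 24 m³ left
container 4: place 25 m³, 25 m³ left
container 4: place 8 m³, 17 m³ left
container 5: place 38 m³, 12 m³ left
container 6: place 35 m³, 15 m³ left
container 7: place 43 m³, 7 m³ left
container 8: place 44 m³, 6 m³ left
container 9: place 29 m³, 21 m³ left
container 10: place 23 m³, 27 m³ left
container 11: place 32 m³, 18 m³ left
container 12: place 42 m³, 8 m³ left
container 13: place 10 m³, 40 m³ left
container 13: place 24 m³, 16 m³ left

13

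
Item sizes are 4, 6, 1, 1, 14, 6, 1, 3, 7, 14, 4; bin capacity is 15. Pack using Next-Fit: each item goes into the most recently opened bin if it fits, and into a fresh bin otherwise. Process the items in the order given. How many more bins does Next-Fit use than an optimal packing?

1

Next-Fit: [4,6,1,1] [14] [6,1,3] [7] [14] [4] → 6 bins.
Total size 61; any packing needs at least ⌈61/15⌉ = 5 bins.
An optimal packing achieves that bound: [14,1] [14,1] [7,6,1] [6,4,4] [3] → 5 bins.
Excess: 6 − 5 = 1.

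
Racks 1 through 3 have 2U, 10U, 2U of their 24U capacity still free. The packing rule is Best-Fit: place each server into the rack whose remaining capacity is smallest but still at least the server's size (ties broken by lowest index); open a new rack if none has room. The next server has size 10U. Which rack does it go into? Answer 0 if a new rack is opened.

Racks with room: rack 2 (10U).
Tightest fit is rack 2 with 10U free.

2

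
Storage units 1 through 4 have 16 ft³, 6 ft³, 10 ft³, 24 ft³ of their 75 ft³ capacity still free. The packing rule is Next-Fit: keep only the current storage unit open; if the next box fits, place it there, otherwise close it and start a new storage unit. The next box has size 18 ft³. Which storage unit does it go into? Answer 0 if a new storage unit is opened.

Next-Fit only looks at storage unit 4, which has 24 ft³ free.
18 ft³ fits there.

4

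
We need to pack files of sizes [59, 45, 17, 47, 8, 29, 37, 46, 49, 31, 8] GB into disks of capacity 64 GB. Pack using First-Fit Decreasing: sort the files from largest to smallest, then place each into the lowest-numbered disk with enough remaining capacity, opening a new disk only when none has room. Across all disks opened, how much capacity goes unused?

Sorted descending: 59, 49, 47, 46, 45, 37, 31, 29, 17, 8, 8.
Put 59 GB in disk 1; 5 GB remain.
Put 49 GB in disk 2; 15 GB remain.
Put 47 GB in disk 3; 17 GB remain.
Put 46 GB in disk 4; 18 GB remain.
Put 45 GB in disk 5; 19 GB remain.
Put 37 GB in disk 6; 27 GB remain.
Put 31 GB in disk 7; 33 GB remain.
Put 29 GB in disk 7; 4 GB remain.
Put 17 GB in disk 3; 0 GB remain.
Put 8 GB in disk 2; 7 GB remain.
Put 8 GB in disk 4; 10 GB remain.
7 disks × 64 GB = 448 GB; used 376 GB; unused 72 GB.

72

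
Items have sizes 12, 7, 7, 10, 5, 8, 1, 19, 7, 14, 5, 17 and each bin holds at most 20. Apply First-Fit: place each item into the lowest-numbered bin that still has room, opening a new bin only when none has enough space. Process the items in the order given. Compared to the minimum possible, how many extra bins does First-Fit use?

0

First-Fit: [12,7,1] [7,10] [5,8,7] [19] [14,5] [17] → 6 bins.
Total size 112; any packing needs at least ⌈112/20⌉ = 6 bins.
So 6 is already optimal.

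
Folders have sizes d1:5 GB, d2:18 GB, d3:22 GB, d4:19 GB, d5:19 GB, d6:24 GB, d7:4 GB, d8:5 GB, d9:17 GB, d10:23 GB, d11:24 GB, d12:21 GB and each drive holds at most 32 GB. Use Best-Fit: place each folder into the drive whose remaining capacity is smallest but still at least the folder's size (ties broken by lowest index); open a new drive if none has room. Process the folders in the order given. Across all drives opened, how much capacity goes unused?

drive 1: place d1 (5 GB), 27 GB left
drive 1: place d2 (18 GB), 9 GB left
drive 2: place d3 (22 GB), 10 GB left
drive 3: place d4 (19 GB), 13 GB left
drive 4: place d5 (19 GB), 13 GB left
drive 5: place d6 (24 GB), 8 GB left
drive 5: place d7 (4 GB), 4 GB left
drive 1: place d8 (5 GB), 4 GB left
drive 6: place d9 (17 GB), 15 GB left
drive 7: place d10 (23 GB), 9 GB left
drive 8: place d11 (24 GB), 8 GB left
drive 9: place d12 (21 GB), 11 GB left
9 drives × 32 GB = 288 GB; used 201 GB; unused 87 GB.

87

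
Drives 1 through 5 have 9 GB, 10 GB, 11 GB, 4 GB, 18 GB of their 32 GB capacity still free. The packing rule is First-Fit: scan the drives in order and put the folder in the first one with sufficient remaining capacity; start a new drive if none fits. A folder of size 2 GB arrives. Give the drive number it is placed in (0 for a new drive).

1

Drives with room: drive 1 (9 GB), drive 2 (10 GB), drive 3 (11 GB), drive 4 (4 GB), drive 5 (18 GB).
The first with room is drive 1.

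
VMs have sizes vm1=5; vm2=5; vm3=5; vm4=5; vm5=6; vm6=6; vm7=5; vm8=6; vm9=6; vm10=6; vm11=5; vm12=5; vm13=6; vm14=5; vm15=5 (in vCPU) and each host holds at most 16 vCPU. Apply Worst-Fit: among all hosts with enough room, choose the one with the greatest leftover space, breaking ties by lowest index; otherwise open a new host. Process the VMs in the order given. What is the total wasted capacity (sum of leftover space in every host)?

vm1 (5 vCPU) → host 1 (remaining 11 vCPU)
vm2 (5 vCPU) → host 1 (remaining 6 vCPU)
vm3 (5 vCPU) → host 1 (remaining 1 vCPU)
vm4 (5 vCPU) → host 2 (remaining 11 vCPU)
vm5 (6 vCPU) → host 2 (remaining 5 vCPU)
vm6 (6 vCPU) → host 3 (remaining 10 vCPU)
vm7 (5 vCPU) → host 3 (remaining 5 vCPU)
vm8 (6 vCPU) → host 4 (remaining 10 vCPU)
vm9 (6 vCPU) → host 4 (remaining 4 vCPU)
vm10 (6 vCPU) → host 5 (remaining 10 vCPU)
vm11 (5 vCPU) → host 5 (remaining 5 vCPU)
vm12 (5 vCPU) → host 2 (remaining 0 vCPU)
vm13 (6 vCPU) → host 6 (remaining 10 vCPU)
vm14 (5 vCPU) → host 6 (remaining 5 vCPU)
vm15 (5 vCPU) → host 3 (remaining 0 vCPU)
6 hosts × 16 vCPU = 96 vCPU; used 81 vCPU; unused 15 vCPU.

15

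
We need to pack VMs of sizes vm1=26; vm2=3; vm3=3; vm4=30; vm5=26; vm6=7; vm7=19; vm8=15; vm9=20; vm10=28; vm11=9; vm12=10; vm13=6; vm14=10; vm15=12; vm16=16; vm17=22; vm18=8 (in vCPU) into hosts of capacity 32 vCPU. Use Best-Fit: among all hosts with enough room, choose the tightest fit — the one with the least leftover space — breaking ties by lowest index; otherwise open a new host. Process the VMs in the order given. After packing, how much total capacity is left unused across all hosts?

host 1: place vm1 (26 vCPU), 6 vCPU left
host 1: place vm2 (3 vCPU), 3 vCPU left
host 1: place vm3 (3 vCPU), 0 vCPU left
host 2: place vm4 (30 vCPU), 2 vCPU left
host 3: place vm5 (26 vCPU), 6 vCPU left
host 4: place vm6 (7 vCPU), 25 vCPU left
host 4: place vm7 (19 vCPU), 6 vCPU left
host 5: place vm8 (15 vCPU), 17 vCPU left
host 6: place vm9 (20 vCPU), 12 vCPU left
host 7: place vm10 (28 vCPU), 4 vCPU left
host 6: place vm11 (9 vCPU), 3 vCPU left
host 5: place vm12 (10 vCPU), 7 vCPU left
host 3: place vm13 (6 vCPU), 0 vCPU left
host 8: place vm14 (10 vCPU), 22 vCPU left
host 8: place vm15 (12 vCPU), 10 vCPU left
host 9: place vm16 (16 vCPU), 16 vCPU left
host 10: place vm17 (22 vCPU), 10 vCPU left
host 8: place vm18 (8 vCPU), 2 vCPU left
10 hosts × 32 vCPU = 320 vCPU; used 270 vCPU; unused 50 vCPU.

50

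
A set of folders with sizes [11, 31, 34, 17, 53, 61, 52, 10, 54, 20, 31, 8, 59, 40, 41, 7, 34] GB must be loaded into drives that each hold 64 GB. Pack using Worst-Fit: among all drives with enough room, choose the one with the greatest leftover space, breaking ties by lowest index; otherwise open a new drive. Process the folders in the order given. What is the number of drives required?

11 drives

11 GB → drive 1 (remaining 53 GB)
31 GB → drive 1 (remaining 22 GB)
34 GB → drive 2 (remaining 30 GB)
17 GB → drive 2 (remaining 13 GB)
53 GB → drive 3 (remaining 11 GB)
61 GB → drive 4 (remaining 3 GB)
52 GB → drive 5 (remaining 12 GB)
10 GB → drive 1 (remaining 12 GB)
54 GB → drive 6 (remaining 10 GB)
20 GB → drive 7 (remaining 44 GB)
31 GB → drive 7 (remaining 13 GB)
8 GB → drive 2 (remaining 5 GB)
59 GB → drive 8 (remaining 5 GB)
40 GB → drive 9 (remaining 24 GB)
41 GB → drive 10 (remaining 23 GB)
7 GB → drive 9 (remaining 17 GB)
34 GB → drive 11 (remaining 30 GB)
Final drives: [11,31,10] [34,17,8] [53] [61] [52] [54] [20,31] [59] [40,7] [41] [34].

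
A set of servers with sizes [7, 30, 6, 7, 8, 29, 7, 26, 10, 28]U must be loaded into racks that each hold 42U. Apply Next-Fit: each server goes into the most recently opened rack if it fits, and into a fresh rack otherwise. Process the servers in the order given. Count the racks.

rack 1: place 7U, 35U left
rack 1: place 30U, 5U left
rack 2: place 6U, 36U left
rack 2: place 7U, 29U left
rack 2: place 8U, 21U left
rack 3: place 29U, 13U left
rack 3: place 7U, 6U left
rack 4: place 26U, 16U left
rack 4: place 10U, 6U left
rack 5: place 28U, 14U left
Final racks: [7,30] [6,7,8] [29,7] [26,10] [28].

5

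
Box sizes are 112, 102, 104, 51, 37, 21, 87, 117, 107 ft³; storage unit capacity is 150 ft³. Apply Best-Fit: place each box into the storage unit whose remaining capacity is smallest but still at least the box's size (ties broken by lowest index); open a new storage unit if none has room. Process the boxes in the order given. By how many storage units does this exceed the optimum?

0

Best-Fit: [112,37] [102] [104,21] [51,87] [117] [107] → 6 storage units.
6 boxes exceed 75 ft³ (half the capacity), and no two of those can share a storage unit, so at least 6 storage units are needed.
So 6 is already optimal.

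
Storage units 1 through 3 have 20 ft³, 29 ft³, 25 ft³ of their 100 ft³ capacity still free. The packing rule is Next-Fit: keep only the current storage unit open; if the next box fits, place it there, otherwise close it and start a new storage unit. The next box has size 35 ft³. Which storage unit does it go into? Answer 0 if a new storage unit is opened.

0

Next-Fit only looks at storage unit 3, which has 25 ft³ free.
35 ft³ does not fit, so a new storage unit is opened.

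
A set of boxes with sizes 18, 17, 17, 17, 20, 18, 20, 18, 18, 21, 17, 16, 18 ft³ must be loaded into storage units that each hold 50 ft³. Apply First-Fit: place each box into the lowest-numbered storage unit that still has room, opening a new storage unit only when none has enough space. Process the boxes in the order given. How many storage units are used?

storage unit 1: place 18 ft³, 32 ft³ left
storage unit 1: place 17 ft³, 15 ft³ left
storage unit 2: place 17 ft³, 33 ft³ left
storage unit 2: place 17 ft³, 16 ft³ left
storage unit 3: place 20 ft³, 30 ft³ left
storage unit 3: place 18 ft³, 12 ft³ left
storage unit 4: place 20 ft³, 30 ft³ left
storage unit 4: place 18 ft³, 12 ft³ left
storage unit 5: place 18 ft³, 32 ft³ left
storage unit 5: place 21 ft³, 11 ft³ left
storage unit 6: place 17 ft³, 33 ft³ left
storage unit 2: place 16 ft³, 0 ft³ left
storage unit 6: place 18 ft³, 15 ft³ left

6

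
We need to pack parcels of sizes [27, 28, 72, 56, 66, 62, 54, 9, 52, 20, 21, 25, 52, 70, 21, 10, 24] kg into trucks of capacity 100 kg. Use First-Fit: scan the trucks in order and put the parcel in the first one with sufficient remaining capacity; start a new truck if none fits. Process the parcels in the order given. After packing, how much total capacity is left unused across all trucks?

27 kg → truck 1 (remaining 73 kg)
28 kg → truck 1 (remaining 45 kg)
72 kg → truck 2 (remaining 28 kg)
56 kg → truck 3 (remaining 44 kg)
66 kg → truck 4 (remaining 34 kg)
62 kg → truck 5 (remaining 38 kg)
54 kg → truck 6 (remaining 46 kg)
9 kg → truck 1 (remaining 36 kg)
52 kg → truck 7 (remaining 48 kg)
20 kg → truck 1 (remaining 16 kg)
21 kg → truck 2 (remaining 7 kg)
25 kg → truck 3 (remaining 19 kg)
52 kg → truck 8 (remaining 48 kg)
70 kg → truck 9 (remaining 30 kg)
21 kg → truck 4 (remaining 13 kg)
10 kg → truck 1 (remaining 6 kg)
24 kg → truck 5 (remaining 14 kg)
9 trucks × 100 kg = 900 kg; used 669 kg; unused 231 kg.

231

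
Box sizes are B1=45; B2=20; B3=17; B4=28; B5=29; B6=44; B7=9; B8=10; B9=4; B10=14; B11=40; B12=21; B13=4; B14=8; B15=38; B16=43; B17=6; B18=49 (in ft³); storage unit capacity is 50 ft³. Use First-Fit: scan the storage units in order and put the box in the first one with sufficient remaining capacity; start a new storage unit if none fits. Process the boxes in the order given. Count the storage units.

10

storage unit 1: place B1 (45 ft³), 5 ft³ left
storage unit 2: place B2 (20 ft³), 30 ft³ left
storage unit 2: place B3 (17 ft³), 13 ft³ left
storage unit 3: place B4 (28 ft³), 22 ft³ left
storage unit 4: place B5 (29 ft³), 21 ft³ left
storage unit 5: place B6 (44 ft³), 6 ft³ left
storage unit 2: place B7 (9 ft³), 4 ft³ left
storage unit 3: place B8 (10 ft³), 12 ft³ left
storage unit 1: place B9 (4 ft³), 1 ft³ left
storage unit 4: place B10 (14 ft³), 7 ft³ left
storage unit 6: place B11 (40 ft³), 10 ft³ left
storage unit 7: place B12 (21 ft³), 29 ft³ left
storage unit 2: place B13 (4 ft³), 0 ft³ left
storage unit 3: place B14 (8 ft³), 4 ft³ left
storage unit 8: place B15 (38 ft³), 12 ft³ left
storage unit 9: place B16 (43 ft³), 7 ft³ left
storage unit 4: place B17 (6 ft³), 1 ft³ left
storage unit 10: place B18 (49 ft³), 1 ft³ left
Final storage units: [45,4] [20,17,9,4] [28,10,8] [29,14,6] [44] [40] [21] [38] [43] [49].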